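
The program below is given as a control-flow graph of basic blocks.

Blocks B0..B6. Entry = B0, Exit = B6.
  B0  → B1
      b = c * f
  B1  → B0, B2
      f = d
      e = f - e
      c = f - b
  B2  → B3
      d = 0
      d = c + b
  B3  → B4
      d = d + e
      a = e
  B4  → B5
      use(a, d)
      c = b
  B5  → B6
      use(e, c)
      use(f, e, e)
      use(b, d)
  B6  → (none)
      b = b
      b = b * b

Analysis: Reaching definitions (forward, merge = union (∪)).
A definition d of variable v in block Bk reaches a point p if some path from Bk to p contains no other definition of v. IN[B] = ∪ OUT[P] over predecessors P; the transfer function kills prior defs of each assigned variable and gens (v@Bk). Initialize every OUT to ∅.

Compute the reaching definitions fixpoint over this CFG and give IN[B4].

Converged values:
  B0: | IN={b@B0, c@B1, e@B1, f@B1} | OUT={b@B0, c@B1, e@B1, f@B1}
  B1: | IN={b@B0, c@B1, e@B1, f@B1} | OUT={b@B0, c@B1, e@B1, f@B1}
  B2: | IN={b@B0, c@B1, e@B1, f@B1} | OUT={b@B0, c@B1, d@B2, e@B1, f@B1}
  B3: | IN={b@B0, c@B1, d@B2, e@B1, f@B1} | OUT={a@B3, b@B0, c@B1, d@B3, e@B1, f@B1}
  B4: | IN={a@B3, b@B0, c@B1, d@B3, e@B1, f@B1} | OUT={a@B3, b@B0, c@B4, d@B3, e@B1, f@B1}
  B5: | IN={a@B3, b@B0, c@B4, d@B3, e@B1, f@B1} | OUT={a@B3, b@B0, c@B4, d@B3, e@B1, f@B1}
  B6: | IN={a@B3, b@B0, c@B4, d@B3, e@B1, f@B1} | OUT={a@B3, b@B6, c@B4, d@B3, e@B1, f@B1}

Merge at B4: IN[B4] = OUT[B3] = {a@B3, b@B0, c@B1, d@B3, e@B1, f@B1}

Answer: {a@B3, b@B0, c@B1, d@B3, e@B1, f@B1}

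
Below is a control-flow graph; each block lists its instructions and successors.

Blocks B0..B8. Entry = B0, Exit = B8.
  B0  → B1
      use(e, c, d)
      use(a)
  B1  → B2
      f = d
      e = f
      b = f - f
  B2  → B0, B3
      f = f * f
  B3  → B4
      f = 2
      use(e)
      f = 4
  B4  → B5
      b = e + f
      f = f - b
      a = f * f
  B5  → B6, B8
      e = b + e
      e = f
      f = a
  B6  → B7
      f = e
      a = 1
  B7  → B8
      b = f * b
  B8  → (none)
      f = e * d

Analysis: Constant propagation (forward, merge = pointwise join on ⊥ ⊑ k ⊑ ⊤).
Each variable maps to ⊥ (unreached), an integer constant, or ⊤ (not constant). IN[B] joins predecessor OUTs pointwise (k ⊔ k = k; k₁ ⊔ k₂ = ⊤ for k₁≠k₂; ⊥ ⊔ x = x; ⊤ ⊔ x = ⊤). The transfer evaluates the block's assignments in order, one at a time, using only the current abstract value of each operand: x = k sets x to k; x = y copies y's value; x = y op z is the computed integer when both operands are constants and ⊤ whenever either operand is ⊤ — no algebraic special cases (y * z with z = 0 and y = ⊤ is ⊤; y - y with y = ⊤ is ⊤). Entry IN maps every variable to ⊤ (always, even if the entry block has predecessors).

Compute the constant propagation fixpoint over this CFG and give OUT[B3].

Answer: {a: ⊤, b: ⊤, c: ⊤, d: ⊤, e: ⊤, f: 4}

Derivation:
Converged values:
  B0:   IN=(all ⊤)   OUT=(all ⊤)
  B1:   IN=(all ⊤)   OUT=(all ⊤)
  B2:   IN=(all ⊤)   OUT=(all ⊤)
  B3:   IN=(all ⊤)   OUT={f:4; rest ⊤}
  B4:   IN={f:4; rest ⊤}   OUT=(all ⊤)
  B5:   IN=(all ⊤)   OUT=(all ⊤)
  B6:   IN=(all ⊤)   OUT={a:1; rest ⊤}
  B7:   IN={a:1; rest ⊤}   OUT={a:1; rest ⊤}
  B8:   IN=(all ⊤)   OUT=(all ⊤)

Merge at B3: IN[B3] = OUT[B2] = {a: ⊤, b: ⊤, c: ⊤, d: ⊤, e: ⊤, f: ⊤}
Applying B3's transfer function to that IN value gives OUT[B3] (row B3 above).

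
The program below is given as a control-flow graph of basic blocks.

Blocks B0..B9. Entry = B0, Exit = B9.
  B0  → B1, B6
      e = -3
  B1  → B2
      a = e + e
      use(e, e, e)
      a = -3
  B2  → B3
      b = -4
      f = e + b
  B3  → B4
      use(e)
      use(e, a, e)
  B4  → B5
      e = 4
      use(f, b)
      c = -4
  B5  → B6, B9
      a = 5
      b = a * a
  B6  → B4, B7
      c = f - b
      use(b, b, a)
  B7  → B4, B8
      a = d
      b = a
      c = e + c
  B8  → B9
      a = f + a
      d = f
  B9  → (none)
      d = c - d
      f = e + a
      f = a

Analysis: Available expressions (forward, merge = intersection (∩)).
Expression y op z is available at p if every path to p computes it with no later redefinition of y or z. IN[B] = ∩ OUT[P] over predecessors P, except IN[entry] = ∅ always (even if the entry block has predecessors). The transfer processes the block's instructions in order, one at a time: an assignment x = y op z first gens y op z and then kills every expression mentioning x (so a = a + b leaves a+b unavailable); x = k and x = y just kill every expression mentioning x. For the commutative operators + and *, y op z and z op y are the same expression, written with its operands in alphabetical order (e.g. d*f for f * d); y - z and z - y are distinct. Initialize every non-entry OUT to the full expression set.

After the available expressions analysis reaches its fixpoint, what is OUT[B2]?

Converged values:
  B0:   IN={}   OUT={}
  B1:   IN={}   OUT={e+e}
  B2:   IN={e+e}   OUT={b+e, e+e}
  B3:   IN={b+e, e+e}   OUT={b+e, e+e}
  B4:   IN={}   OUT={}
  B5:   IN={}   OUT={a*a}
  B6:   IN={}   OUT={f-b}
  B7:   IN={f-b}   OUT={}
  B8:   IN={}   OUT={}
  B9:   IN={}   OUT={a+e}

Merge at B2: IN[B2] = OUT[B1] = {e+e}
Applying B2's transfer function to that IN value gives OUT[B2] (row B2 above).

Answer: {b+e, e+e}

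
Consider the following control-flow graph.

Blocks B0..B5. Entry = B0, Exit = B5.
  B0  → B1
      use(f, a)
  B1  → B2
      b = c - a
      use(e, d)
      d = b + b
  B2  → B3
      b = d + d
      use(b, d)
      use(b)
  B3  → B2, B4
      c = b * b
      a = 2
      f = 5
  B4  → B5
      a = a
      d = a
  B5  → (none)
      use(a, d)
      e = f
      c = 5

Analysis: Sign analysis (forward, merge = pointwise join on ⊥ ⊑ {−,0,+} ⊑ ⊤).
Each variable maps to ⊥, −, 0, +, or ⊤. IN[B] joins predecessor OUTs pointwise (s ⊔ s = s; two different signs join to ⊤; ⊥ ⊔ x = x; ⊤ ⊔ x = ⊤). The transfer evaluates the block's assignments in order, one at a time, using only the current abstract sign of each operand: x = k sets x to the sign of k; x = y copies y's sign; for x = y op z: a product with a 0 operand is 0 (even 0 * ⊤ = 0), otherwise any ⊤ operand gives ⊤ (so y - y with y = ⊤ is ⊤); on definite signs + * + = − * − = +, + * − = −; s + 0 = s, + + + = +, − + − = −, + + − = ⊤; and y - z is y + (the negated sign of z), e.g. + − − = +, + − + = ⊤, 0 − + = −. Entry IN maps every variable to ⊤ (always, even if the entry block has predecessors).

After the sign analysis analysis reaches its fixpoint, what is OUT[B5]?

Per-block solution:
  B0: | IN=(all ⊤) | OUT=(all ⊤)
  B1: | IN=(all ⊤) | OUT=(all ⊤)
  B2: | IN=(all ⊤) | OUT=(all ⊤)
  B3: | IN=(all ⊤) | OUT={a:+, f:+; rest ⊤}
  B4: | IN={a:+, f:+; rest ⊤} | OUT={a:+, d:+, f:+; rest ⊤}
  B5: | IN={a:+, d:+, f:+; rest ⊤} | OUT={a:+, c:+, d:+, e:+, f:+; rest ⊤}

Merge at B5: IN[B5] = OUT[B4] = {a: +, b: ⊤, c: ⊤, d: +, e: ⊤, f: +}
Applying B5's transfer function to that IN value gives OUT[B5] (row B5 above).

Answer: {a: +, b: ⊤, c: +, d: +, e: +, f: +}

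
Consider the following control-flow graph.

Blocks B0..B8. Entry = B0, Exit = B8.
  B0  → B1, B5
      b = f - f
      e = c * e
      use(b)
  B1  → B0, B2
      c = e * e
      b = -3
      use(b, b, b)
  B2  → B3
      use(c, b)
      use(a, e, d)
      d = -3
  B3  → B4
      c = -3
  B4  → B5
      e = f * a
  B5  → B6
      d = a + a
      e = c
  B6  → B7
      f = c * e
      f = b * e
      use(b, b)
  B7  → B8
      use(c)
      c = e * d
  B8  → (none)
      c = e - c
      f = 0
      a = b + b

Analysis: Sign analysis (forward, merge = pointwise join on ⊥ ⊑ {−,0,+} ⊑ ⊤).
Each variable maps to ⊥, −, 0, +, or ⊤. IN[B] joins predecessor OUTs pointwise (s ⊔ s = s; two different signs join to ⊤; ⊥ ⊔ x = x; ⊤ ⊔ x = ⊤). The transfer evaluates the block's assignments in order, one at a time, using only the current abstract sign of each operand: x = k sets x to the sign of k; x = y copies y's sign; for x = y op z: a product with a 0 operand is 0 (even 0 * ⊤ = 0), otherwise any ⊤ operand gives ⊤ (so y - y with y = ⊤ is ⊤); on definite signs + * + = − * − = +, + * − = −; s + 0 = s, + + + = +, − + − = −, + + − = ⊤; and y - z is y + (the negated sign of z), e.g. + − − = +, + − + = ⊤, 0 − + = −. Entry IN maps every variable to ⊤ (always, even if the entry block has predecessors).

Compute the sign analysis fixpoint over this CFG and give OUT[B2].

Answer: {a: ⊤, b: -, c: ⊤, d: -, e: ⊤, f: ⊤}

Derivation:
Converged values:
  B0:  IN=(all ⊤)  OUT=(all ⊤)
  B1:  IN=(all ⊤)  OUT={b:-; rest ⊤}
  B2:  IN={b:-; rest ⊤}  OUT={b:-, d:-; rest ⊤}
  B3:  IN={b:-, d:-; rest ⊤}  OUT={b:-, c:-, d:-; rest ⊤}
  B4:  IN={b:-, c:-, d:-; rest ⊤}  OUT={b:-, c:-, d:-; rest ⊤}
  B5:  IN=(all ⊤)  OUT=(all ⊤)
  B6:  IN=(all ⊤)  OUT=(all ⊤)
  B7:  IN=(all ⊤)  OUT=(all ⊤)
  B8:  IN=(all ⊤)  OUT={f:0; rest ⊤}

Merge at B2: IN[B2] = OUT[B1] = {a: ⊤, b: -, c: ⊤, d: ⊤, e: ⊤, f: ⊤}
Applying B2's transfer function to that IN value gives OUT[B2] (row B2 above).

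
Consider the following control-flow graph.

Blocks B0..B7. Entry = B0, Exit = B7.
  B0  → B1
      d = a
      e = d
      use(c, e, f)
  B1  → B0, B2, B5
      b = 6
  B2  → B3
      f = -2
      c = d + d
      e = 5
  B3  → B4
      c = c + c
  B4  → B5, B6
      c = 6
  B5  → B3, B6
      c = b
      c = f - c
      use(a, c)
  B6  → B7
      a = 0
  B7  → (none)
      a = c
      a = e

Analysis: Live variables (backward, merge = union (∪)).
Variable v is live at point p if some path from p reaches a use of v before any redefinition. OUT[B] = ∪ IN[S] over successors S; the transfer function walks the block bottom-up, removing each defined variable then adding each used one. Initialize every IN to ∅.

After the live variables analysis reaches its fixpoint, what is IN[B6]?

Answer: {c, e}

Working:
Fixpoint table:
  B0:   IN={a, c, f}   OUT={a, c, d, e, f}
  B1:   IN={a, c, d, e, f}   OUT={a, b, c, d, e, f}
  B2:   IN={a, b, d}   OUT={a, b, c, e, f}
  B3:   IN={a, b, c, e, f}   OUT={a, b, e, f}
  B4:   IN={a, b, e, f}   OUT={a, b, c, e, f}
  B5:   IN={a, b, e, f}   OUT={a, b, c, e, f}
  B6:   IN={c, e}   OUT={c, e}
  B7:   IN={c, e}   OUT={}

Merge at B6: OUT[B6] = IN[B7] = {c, e}
Applying B6's transfer function to that OUT value gives IN[B6] (row B6 above).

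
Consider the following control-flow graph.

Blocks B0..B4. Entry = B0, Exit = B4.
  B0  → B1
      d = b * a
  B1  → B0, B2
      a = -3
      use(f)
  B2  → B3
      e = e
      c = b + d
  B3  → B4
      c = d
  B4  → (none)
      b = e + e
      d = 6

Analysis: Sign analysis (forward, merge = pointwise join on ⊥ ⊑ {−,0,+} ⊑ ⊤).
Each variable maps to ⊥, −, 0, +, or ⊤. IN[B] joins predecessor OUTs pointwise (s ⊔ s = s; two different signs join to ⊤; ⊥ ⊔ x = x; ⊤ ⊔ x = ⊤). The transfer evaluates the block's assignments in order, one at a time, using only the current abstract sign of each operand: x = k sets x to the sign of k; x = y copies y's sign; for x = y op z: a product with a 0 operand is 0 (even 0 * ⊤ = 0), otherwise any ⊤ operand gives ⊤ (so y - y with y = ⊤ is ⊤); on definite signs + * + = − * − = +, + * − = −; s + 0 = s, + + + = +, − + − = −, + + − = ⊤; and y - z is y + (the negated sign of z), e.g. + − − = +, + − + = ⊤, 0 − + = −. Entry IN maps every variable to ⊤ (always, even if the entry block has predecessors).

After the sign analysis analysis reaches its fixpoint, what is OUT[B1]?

Fixpoint table:
  B0:  IN=(all ⊤)  OUT=(all ⊤)
  B1:  IN=(all ⊤)  OUT={a:-; rest ⊤}
  B2:  IN={a:-; rest ⊤}  OUT={a:-; rest ⊤}
  B3:  IN={a:-; rest ⊤}  OUT={a:-; rest ⊤}
  B4:  IN={a:-; rest ⊤}  OUT={a:-, d:+; rest ⊤}

Merge at B1: IN[B1] = OUT[B0] = {a: ⊤, b: ⊤, c: ⊤, d: ⊤, e: ⊤, f: ⊤}
Applying B1's transfer function to that IN value gives OUT[B1] (row B1 above).

Answer: {a: -, b: ⊤, c: ⊤, d: ⊤, e: ⊤, f: ⊤}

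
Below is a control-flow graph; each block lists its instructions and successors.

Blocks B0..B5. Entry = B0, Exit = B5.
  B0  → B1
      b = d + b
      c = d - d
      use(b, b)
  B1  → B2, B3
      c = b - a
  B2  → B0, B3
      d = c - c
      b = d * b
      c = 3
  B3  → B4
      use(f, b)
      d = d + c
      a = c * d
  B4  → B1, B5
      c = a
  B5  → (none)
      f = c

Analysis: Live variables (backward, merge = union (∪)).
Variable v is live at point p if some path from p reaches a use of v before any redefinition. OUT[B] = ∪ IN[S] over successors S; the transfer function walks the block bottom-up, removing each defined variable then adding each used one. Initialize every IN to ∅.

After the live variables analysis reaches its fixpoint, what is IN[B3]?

Converged values:
  B0: | IN={a, b, d, f} | OUT={a, b, d, f}
  B1: | IN={a, b, d, f} | OUT={a, b, c, d, f}
  B2: | IN={a, b, c, f} | OUT={a, b, c, d, f}
  B3: | IN={b, c, d, f} | OUT={a, b, d, f}
  B4: | IN={a, b, d, f} | OUT={a, b, c, d, f}
  B5: | IN={c} | OUT={}

Merge at B3: OUT[B3] = IN[B4] = {a, b, d, f}
Applying B3's transfer function to that OUT value gives IN[B3] (row B3 above).

Answer: {b, c, d, f}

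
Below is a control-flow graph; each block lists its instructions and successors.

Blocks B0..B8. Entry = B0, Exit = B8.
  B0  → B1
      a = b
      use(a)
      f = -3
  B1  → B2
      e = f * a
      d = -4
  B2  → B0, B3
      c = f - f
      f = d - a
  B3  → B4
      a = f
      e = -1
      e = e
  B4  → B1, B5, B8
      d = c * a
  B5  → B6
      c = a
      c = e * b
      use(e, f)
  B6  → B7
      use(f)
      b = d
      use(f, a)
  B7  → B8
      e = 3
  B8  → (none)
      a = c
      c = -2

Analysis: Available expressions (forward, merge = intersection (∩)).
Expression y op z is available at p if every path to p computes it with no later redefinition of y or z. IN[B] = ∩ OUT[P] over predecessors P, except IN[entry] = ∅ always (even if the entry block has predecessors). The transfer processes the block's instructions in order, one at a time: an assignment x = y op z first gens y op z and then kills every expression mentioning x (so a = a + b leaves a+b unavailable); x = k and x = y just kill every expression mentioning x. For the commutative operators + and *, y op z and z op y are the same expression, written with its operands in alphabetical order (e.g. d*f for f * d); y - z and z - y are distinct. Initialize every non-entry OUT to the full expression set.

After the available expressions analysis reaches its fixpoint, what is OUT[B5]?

Fixpoint table:
  B0: | IN={} | OUT={}
  B1: | IN={} | OUT={a*f}
  B2: | IN={a*f} | OUT={d-a}
  B3: | IN={d-a} | OUT={}
  B4: | IN={} | OUT={a*c}
  B5: | IN={a*c} | OUT={b*e}
  B6: | IN={b*e} | OUT={}
  B7: | IN={} | OUT={}
  B8: | IN={} | OUT={}

Merge at B5: IN[B5] = OUT[B4] = {a*c}
Applying B5's transfer function to that IN value gives OUT[B5] (row B5 above).

Answer: {b*e}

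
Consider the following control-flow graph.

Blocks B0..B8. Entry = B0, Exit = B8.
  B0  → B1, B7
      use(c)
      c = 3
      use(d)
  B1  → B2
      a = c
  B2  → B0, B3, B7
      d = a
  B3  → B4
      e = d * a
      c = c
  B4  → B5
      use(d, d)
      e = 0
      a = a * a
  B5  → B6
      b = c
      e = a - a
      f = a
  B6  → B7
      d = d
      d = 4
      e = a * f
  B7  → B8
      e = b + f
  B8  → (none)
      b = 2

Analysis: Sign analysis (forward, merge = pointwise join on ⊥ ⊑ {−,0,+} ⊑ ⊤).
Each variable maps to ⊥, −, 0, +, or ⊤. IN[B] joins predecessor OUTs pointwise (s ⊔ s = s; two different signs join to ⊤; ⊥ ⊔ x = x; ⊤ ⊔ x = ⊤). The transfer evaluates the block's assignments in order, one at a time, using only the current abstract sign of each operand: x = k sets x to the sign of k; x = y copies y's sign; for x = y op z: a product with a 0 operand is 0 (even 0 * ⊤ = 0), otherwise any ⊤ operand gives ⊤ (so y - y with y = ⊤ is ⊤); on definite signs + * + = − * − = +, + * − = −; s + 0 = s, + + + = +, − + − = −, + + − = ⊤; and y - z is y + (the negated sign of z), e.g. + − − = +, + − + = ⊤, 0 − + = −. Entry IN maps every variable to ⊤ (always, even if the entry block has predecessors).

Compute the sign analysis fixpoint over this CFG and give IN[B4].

Answer: {a: +, b: ⊤, c: +, d: +, e: +, f: ⊤}

Trace:
Converged values:
  B0:  IN=(all ⊤)  OUT={c:+; rest ⊤}
  B1:  IN={c:+; rest ⊤}  OUT={a:+, c:+; rest ⊤}
  B2:  IN={a:+, c:+; rest ⊤}  OUT={a:+, c:+, d:+; rest ⊤}
  B3:  IN={a:+, c:+, d:+; rest ⊤}  OUT={a:+, c:+, d:+, e:+; rest ⊤}
  B4:  IN={a:+, c:+, d:+, e:+; rest ⊤}  OUT={a:+, c:+, d:+, e:0; rest ⊤}
  B5:  IN={a:+, c:+, d:+, e:0; rest ⊤}  OUT={a:+, b:+, c:+, d:+, f:+; rest ⊤}
  B6:  IN={a:+, b:+, c:+, d:+, f:+; rest ⊤}  OUT={a:+, b:+, c:+, d:+, e:+, f:+; rest ⊤}
  B7:  IN={c:+; rest ⊤}  OUT={c:+; rest ⊤}
  B8:  IN={c:+; rest ⊤}  OUT={b:+, c:+; rest ⊤}

Merge at B4: IN[B4] = OUT[B3] = {a: +, b: ⊤, c: +, d: +, e: +, f: ⊤}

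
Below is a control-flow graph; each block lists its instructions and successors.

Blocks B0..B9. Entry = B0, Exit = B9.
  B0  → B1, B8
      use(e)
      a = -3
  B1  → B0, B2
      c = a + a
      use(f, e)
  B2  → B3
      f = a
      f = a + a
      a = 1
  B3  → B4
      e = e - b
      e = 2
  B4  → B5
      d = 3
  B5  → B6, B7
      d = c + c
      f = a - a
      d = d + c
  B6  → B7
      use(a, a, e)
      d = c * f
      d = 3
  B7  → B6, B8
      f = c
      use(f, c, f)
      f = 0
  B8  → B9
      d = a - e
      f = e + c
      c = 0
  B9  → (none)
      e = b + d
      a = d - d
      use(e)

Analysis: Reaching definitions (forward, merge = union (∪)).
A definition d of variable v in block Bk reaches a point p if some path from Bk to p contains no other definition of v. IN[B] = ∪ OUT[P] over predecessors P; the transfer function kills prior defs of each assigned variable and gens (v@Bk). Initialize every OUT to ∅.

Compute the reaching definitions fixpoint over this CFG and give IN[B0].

Per-block solution:
  B0: | IN={a@B0, c@B1} | OUT={a@B0, c@B1}
  B1: | IN={a@B0, c@B1} | OUT={a@B0, c@B1}
  B2: | IN={a@B0, c@B1} | OUT={a@B2, c@B1, f@B2}
  B3: | IN={a@B2, c@B1, f@B2} | OUT={a@B2, c@B1, e@B3, f@B2}
  B4: | IN={a@B2, c@B1, e@B3, f@B2} | OUT={a@B2, c@B1, d@B4, e@B3, f@B2}
  B5: | IN={a@B2, c@B1, d@B4, e@B3, f@B2} | OUT={a@B2, c@B1, d@B5, e@B3, f@B5}
  B6: | IN={a@B2, c@B1, d@B5, d@B6, e@B3, f@B5, f@B7} | OUT={a@B2, c@B1, d@B6, e@B3, f@B5, f@B7}
  B7: | IN={a@B2, c@B1, d@B5, d@B6, e@B3, f@B5, f@B7} | OUT={a@B2, c@B1, d@B5, d@B6, e@B3, f@B7}
  B8: | IN={a@B0, a@B2, c@B1, d@B5, d@B6, e@B3, f@B7} | OUT={a@B0, a@B2, c@B8, d@B8, e@B3, f@B8}
  B9: | IN={a@B0, a@B2, c@B8, d@B8, e@B3, f@B8} | OUT={a@B9, c@B8, d@B8, e@B9, f@B8}

Merge at B0 (entry node, so the boundary value {} is joined with the incoming edge(s)): IN[B0] = {} ⊔ OUT[B1] = {a@B0, c@B1}

Answer: {a@B0, c@B1}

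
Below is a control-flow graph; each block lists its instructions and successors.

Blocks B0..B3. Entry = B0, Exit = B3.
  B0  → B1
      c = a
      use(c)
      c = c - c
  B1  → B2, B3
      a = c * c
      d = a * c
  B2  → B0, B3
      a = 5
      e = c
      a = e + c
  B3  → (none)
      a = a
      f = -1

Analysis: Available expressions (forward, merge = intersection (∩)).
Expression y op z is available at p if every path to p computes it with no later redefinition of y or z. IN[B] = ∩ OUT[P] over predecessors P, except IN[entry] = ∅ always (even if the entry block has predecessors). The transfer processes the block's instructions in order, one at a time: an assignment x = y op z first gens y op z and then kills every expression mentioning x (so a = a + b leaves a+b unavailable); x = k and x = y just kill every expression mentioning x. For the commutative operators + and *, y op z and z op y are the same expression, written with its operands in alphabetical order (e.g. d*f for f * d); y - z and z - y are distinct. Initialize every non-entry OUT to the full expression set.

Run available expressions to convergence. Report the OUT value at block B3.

Per-block solution:
  B0:   IN={}   OUT={}
  B1:   IN={}   OUT={a*c, c*c}
  B2:   IN={a*c, c*c}   OUT={c*c, c+e}
  B3:   IN={c*c}   OUT={c*c}

Merge at B3: IN[B3] = OUT[B1] ∩ OUT[B2] = {c*c}
Applying B3's transfer function to that IN value gives OUT[B3] (row B3 above).

Answer: {c*c}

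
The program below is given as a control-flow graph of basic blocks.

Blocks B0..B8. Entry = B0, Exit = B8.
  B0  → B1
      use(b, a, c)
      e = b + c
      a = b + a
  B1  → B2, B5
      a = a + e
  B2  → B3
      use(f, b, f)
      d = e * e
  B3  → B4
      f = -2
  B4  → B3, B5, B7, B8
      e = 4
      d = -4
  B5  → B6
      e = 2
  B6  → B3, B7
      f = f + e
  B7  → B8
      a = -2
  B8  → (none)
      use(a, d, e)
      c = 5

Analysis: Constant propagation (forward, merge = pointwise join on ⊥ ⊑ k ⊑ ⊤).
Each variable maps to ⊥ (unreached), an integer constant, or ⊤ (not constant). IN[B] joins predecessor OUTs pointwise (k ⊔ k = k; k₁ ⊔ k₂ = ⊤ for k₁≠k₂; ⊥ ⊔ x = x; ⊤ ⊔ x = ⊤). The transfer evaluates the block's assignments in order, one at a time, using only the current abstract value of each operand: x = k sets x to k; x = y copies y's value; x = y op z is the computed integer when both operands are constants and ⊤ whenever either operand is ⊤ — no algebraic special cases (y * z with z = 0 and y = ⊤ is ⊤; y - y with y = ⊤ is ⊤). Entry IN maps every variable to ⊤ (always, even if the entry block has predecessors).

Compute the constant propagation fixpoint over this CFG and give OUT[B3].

Answer: {a: ⊤, b: ⊤, c: ⊤, d: ⊤, e: ⊤, f: -2}

Trace:
Per-block solution:
  B0:   IN=(all ⊤)   OUT=(all ⊤)
  B1:   IN=(all ⊤)   OUT=(all ⊤)
  B2:   IN=(all ⊤)   OUT=(all ⊤)
  B3:   IN=(all ⊤)   OUT={f:-2; rest ⊤}
  B4:   IN={f:-2; rest ⊤}   OUT={d:-4, e:4, f:-2; rest ⊤}
  B5:   IN=(all ⊤)   OUT={e:2; rest ⊤}
  B6:   IN={e:2; rest ⊤}   OUT={e:2; rest ⊤}
  B7:   IN=(all ⊤)   OUT={a:-2; rest ⊤}
  B8:   IN=(all ⊤)   OUT={c:5; rest ⊤}

Merge at B3: IN[B3] = OUT[B2] ⊔ OUT[B4] ⊔ OUT[B6] = {a: ⊤, b: ⊤, c: ⊤, d: ⊤, e: ⊤, f: ⊤}
Applying B3's transfer function to that IN value gives OUT[B3] (row B3 above).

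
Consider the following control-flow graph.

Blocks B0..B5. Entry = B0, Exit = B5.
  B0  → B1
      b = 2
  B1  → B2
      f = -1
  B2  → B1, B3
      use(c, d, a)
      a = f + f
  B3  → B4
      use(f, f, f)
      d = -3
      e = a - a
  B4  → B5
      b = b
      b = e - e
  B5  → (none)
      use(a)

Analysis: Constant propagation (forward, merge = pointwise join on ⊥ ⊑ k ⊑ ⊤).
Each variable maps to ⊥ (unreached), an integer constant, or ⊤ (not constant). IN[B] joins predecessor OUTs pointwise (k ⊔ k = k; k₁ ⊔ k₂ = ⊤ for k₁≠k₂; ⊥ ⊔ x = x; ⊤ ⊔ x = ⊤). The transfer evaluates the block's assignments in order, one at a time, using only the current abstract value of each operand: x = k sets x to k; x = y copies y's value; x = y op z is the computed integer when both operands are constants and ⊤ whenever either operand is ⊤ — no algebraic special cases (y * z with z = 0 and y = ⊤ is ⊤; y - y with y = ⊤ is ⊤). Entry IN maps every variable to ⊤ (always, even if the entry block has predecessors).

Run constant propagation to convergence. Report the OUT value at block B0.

Per-block solution:
  B0:   IN=(all ⊤)   OUT={b:2; rest ⊤}
  B1:   IN={b:2; rest ⊤}   OUT={b:2, f:-1; rest ⊤}
  B2:   IN={b:2, f:-1; rest ⊤}   OUT={a:-2, b:2, f:-1; rest ⊤}
  B3:   IN={a:-2, b:2, f:-1; rest ⊤}   OUT={a:-2, b:2, d:-3, e:0, f:-1; rest ⊤}
  B4:   IN={a:-2, b:2, d:-3, e:0, f:-1; rest ⊤}   OUT={a:-2, b:0, d:-3, e:0, f:-1; rest ⊤}
  B5:   IN={a:-2, b:0, d:-3, e:0, f:-1; rest ⊤}   OUT={a:-2, b:0, d:-3, e:0, f:-1; rest ⊤}

B0 is the boundary node: IN[B0] = {a: ⊤, b: ⊤, c: ⊤, d: ⊤, e: ⊤, f: ⊤}
Applying B0's transfer function to that IN value gives OUT[B0] (row B0 above).

Answer: {a: ⊤, b: 2, c: ⊤, d: ⊤, e: ⊤, f: ⊤}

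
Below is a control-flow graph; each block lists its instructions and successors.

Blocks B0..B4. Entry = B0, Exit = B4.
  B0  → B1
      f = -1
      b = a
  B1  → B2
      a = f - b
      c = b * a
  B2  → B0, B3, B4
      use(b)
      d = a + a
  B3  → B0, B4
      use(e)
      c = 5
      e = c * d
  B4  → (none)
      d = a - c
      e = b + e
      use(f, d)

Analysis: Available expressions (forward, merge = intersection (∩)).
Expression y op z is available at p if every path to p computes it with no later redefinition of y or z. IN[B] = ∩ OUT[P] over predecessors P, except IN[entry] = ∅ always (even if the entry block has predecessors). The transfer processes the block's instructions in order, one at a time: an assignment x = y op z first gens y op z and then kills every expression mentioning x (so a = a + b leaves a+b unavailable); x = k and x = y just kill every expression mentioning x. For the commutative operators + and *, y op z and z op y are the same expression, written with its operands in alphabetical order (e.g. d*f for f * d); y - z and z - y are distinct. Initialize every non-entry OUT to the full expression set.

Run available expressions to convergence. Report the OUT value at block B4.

Fixpoint table:
  B0: | IN={} | OUT={}
  B1: | IN={} | OUT={a*b, f-b}
  B2: | IN={a*b, f-b} | OUT={a*b, a+a, f-b}
  B3: | IN={a*b, a+a, f-b} | OUT={a*b, a+a, c*d, f-b}
  B4: | IN={a*b, a+a, f-b} | OUT={a*b, a+a, a-c, f-b}

Merge at B4: IN[B4] = OUT[B2] ∩ OUT[B3] = {a*b, a+a, f-b}
Applying B4's transfer function to that IN value gives OUT[B4] (row B4 above).

Answer: {a*b, a+a, a-c, f-b}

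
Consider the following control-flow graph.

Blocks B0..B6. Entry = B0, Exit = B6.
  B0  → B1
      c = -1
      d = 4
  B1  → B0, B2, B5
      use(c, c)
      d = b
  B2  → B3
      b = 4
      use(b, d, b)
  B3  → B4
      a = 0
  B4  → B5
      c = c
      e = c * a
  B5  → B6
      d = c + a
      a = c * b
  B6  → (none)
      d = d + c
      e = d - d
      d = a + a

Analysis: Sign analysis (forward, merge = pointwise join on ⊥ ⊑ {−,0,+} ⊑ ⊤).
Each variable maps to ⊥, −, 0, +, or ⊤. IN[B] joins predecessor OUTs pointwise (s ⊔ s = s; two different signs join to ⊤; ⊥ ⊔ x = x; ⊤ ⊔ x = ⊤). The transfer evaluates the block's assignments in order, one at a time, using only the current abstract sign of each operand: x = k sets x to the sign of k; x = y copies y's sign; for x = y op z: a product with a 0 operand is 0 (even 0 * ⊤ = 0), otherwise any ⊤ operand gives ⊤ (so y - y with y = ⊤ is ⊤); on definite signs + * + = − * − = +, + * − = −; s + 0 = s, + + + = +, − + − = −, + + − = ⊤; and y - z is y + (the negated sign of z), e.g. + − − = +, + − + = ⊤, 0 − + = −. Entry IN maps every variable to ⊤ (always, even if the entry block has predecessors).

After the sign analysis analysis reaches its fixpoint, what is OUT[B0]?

Per-block solution:
  B0:   IN=(all ⊤)   OUT={c:-, d:+; rest ⊤}
  B1:   IN={c:-, d:+; rest ⊤}   OUT={c:-; rest ⊤}
  B2:   IN={c:-; rest ⊤}   OUT={b:+, c:-; rest ⊤}
  B3:   IN={b:+, c:-; rest ⊤}   OUT={a:0, b:+, c:-; rest ⊤}
  B4:   IN={a:0, b:+, c:-; rest ⊤}   OUT={a:0, b:+, c:-, e:0; rest ⊤}
  B5:   IN={c:-; rest ⊤}   OUT={c:-; rest ⊤}
  B6:   IN={c:-; rest ⊤}   OUT={c:-; rest ⊤}

Merge at B0 (entry node, so the boundary value (all ⊤) is joined with the incoming edge(s)): IN[B0] = (all ⊤) ⊔ OUT[B1] = {a: ⊤, b: ⊤, c: ⊤, d: ⊤, e: ⊤, f: ⊤}
Applying B0's transfer function to that IN value gives OUT[B0] (row B0 above).

Answer: {a: ⊤, b: ⊤, c: -, d: +, e: ⊤, f: ⊤}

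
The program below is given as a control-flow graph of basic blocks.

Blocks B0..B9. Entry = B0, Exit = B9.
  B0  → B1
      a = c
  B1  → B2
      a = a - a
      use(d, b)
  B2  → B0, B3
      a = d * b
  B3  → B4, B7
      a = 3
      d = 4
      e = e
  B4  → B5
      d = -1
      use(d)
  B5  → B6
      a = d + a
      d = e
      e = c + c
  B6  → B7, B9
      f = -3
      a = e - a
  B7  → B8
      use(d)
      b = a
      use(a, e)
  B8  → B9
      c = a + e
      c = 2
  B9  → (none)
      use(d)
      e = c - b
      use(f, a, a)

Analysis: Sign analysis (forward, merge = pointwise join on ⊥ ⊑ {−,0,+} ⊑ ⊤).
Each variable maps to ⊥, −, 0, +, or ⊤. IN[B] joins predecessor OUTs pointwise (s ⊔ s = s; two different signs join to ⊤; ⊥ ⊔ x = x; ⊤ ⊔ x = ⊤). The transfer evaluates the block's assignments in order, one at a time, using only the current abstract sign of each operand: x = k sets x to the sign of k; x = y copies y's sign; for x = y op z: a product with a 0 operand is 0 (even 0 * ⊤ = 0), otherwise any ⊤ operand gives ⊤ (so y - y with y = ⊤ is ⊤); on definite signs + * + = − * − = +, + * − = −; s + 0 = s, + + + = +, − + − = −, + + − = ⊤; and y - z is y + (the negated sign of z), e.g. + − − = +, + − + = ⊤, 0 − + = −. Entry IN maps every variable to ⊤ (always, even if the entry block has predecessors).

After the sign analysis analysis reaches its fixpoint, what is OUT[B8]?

Per-block solution:
  B0: | IN=(all ⊤) | OUT=(all ⊤)
  B1: | IN=(all ⊤) | OUT=(all ⊤)
  B2: | IN=(all ⊤) | OUT=(all ⊤)
  B3: | IN=(all ⊤) | OUT={a:+, d:+; rest ⊤}
  B4: | IN={a:+, d:+; rest ⊤} | OUT={a:+, d:-; rest ⊤}
  B5: | IN={a:+, d:-; rest ⊤} | OUT=(all ⊤)
  B6: | IN=(all ⊤) | OUT={f:-; rest ⊤}
  B7: | IN=(all ⊤) | OUT=(all ⊤)
  B8: | IN=(all ⊤) | OUT={c:+; rest ⊤}
  B9: | IN=(all ⊤) | OUT=(all ⊤)

Merge at B8: IN[B8] = OUT[B7] = {a: ⊤, b: ⊤, c: ⊤, d: ⊤, e: ⊤, f: ⊤}
Applying B8's transfer function to that IN value gives OUT[B8] (row B8 above).

Answer: {a: ⊤, b: ⊤, c: +, d: ⊤, e: ⊤, f: ⊤}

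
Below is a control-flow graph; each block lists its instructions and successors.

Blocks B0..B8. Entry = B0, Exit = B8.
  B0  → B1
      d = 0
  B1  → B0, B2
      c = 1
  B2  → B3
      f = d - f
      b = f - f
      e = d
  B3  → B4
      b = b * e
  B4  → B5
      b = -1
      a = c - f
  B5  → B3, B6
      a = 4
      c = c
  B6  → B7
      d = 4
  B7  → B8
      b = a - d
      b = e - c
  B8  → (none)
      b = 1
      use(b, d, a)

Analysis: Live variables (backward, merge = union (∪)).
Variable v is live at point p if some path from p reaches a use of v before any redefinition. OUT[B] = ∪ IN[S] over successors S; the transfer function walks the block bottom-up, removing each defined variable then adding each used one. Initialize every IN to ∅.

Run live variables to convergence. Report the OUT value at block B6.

Answer: {a, c, d, e}

Derivation:
Per-block solution:
  B0:  IN={f}  OUT={d, f}
  B1:  IN={d, f}  OUT={c, d, f}
  B2:  IN={c, d, f}  OUT={b, c, e, f}
  B3:  IN={b, c, e, f}  OUT={c, e, f}
  B4:  IN={c, e, f}  OUT={b, c, e, f}
  B5:  IN={b, c, e, f}  OUT={a, b, c, e, f}
  B6:  IN={a, c, e}  OUT={a, c, d, e}
  B7:  IN={a, c, d, e}  OUT={a, d}
  B8:  IN={a, d}  OUT={}

Merge at B6: OUT[B6] = IN[B7] = {a, c, d, e}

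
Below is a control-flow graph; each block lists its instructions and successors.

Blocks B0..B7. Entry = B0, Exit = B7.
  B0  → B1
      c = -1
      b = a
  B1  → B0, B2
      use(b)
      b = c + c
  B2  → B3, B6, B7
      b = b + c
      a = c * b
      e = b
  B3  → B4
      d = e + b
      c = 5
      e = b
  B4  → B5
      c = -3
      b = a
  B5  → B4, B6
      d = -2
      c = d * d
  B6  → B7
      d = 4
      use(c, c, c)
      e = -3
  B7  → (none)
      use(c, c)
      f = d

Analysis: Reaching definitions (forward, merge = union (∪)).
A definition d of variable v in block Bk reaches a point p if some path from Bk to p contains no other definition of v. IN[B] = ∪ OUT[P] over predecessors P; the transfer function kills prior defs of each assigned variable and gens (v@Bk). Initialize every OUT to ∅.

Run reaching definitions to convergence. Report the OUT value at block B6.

Answer: {a@B2, b@B2, b@B4, c@B0, c@B5, d@B6, e@B6}

Trace:
Per-block solution:
  B0:  IN={b@B1, c@B0}  OUT={b@B0, c@B0}
  B1:  IN={b@B0, c@B0}  OUT={b@B1, c@B0}
  B2:  IN={b@B1, c@B0}  OUT={a@B2, b@B2, c@B0, e@B2}
  B3:  IN={a@B2, b@B2, c@B0, e@B2}  OUT={a@B2, b@B2, c@B3, d@B3, e@B3}
  B4:  IN={a@B2, b@B2, b@B4, c@B3, c@B5, d@B3, d@B5, e@B3}  OUT={a@B2, b@B4, c@B4, d@B3, d@B5, e@B3}
  B5:  IN={a@B2, b@B4, c@B4, d@B3, d@B5, e@B3}  OUT={a@B2, b@B4, c@B5, d@B5, e@B3}
  B6:  IN={a@B2, b@B2, b@B4, c@B0, c@B5, d@B5, e@B2, e@B3}  OUT={a@B2, b@B2, b@B4, c@B0, c@B5, d@B6, e@B6}
  B7:  IN={a@B2, b@B2, b@B4, c@B0, c@B5, d@B6, e@B2, e@B6}  OUT={a@B2, b@B2, b@B4, c@B0, c@B5, d@B6, e@B2, e@B6, f@B7}

Merge at B6: IN[B6] = OUT[B2] ⊔ OUT[B5] = {a@B2, b@B2, b@B4, c@B0, c@B5, d@B5, e@B2, e@B3}
Applying B6's transfer function to that IN value gives OUT[B6] (row B6 above).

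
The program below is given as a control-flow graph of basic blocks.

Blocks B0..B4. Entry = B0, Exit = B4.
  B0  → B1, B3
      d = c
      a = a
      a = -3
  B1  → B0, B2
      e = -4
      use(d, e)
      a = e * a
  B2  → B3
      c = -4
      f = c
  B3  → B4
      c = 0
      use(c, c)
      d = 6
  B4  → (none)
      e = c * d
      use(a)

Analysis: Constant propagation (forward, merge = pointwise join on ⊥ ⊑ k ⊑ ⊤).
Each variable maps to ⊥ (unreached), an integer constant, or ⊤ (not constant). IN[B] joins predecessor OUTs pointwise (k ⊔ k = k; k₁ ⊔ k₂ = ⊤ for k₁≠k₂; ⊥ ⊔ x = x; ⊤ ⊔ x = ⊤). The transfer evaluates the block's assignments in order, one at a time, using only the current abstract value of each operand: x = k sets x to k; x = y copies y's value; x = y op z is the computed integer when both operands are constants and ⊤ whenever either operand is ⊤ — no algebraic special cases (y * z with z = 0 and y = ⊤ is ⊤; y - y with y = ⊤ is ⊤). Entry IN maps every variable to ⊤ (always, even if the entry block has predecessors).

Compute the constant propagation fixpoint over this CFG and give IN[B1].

Answer: {a: -3, b: ⊤, c: ⊤, d: ⊤, e: ⊤, f: ⊤}

Derivation:
Fixpoint table:
  B0: | IN=(all ⊤) | OUT={a:-3; rest ⊤}
  B1: | IN={a:-3; rest ⊤} | OUT={a:12, e:-4; rest ⊤}
  B2: | IN={a:12, e:-4; rest ⊤} | OUT={a:12, c:-4, e:-4, f:-4; rest ⊤}
  B3: | IN=(all ⊤) | OUT={c:0, d:6; rest ⊤}
  B4: | IN={c:0, d:6; rest ⊤} | OUT={c:0, d:6, e:0; rest ⊤}

Merge at B1: IN[B1] = OUT[B0] = {a: -3, b: ⊤, c: ⊤, d: ⊤, e: ⊤, f: ⊤}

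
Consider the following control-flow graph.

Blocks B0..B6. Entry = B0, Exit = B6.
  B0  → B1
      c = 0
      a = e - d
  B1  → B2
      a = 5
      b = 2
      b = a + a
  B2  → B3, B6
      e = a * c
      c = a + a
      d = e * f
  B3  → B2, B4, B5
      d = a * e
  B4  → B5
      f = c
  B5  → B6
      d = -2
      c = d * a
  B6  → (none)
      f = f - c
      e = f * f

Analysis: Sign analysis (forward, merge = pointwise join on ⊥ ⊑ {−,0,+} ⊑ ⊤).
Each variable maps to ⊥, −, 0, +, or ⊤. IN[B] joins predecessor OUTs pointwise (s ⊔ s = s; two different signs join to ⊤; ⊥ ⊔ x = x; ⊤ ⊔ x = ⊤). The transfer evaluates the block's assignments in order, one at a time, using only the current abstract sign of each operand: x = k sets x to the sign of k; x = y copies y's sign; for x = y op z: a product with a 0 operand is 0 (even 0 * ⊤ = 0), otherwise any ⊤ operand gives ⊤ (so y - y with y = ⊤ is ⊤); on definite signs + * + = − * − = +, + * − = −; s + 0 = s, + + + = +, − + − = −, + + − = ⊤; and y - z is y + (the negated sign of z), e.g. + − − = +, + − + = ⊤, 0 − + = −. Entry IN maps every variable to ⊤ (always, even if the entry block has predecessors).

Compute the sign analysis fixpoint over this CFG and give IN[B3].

Answer: {a: +, b: +, c: +, d: ⊤, e: ⊤, f: ⊤}

Trace:
Converged values:
  B0:  IN=(all ⊤)  OUT={c:0; rest ⊤}
  B1:  IN={c:0; rest ⊤}  OUT={a:+, b:+, c:0; rest ⊤}
  B2:  IN={a:+, b:+; rest ⊤}  OUT={a:+, b:+, c:+; rest ⊤}
  B3:  IN={a:+, b:+, c:+; rest ⊤}  OUT={a:+, b:+, c:+; rest ⊤}
  B4:  IN={a:+, b:+, c:+; rest ⊤}  OUT={a:+, b:+, c:+, f:+; rest ⊤}
  B5:  IN={a:+, b:+, c:+; rest ⊤}  OUT={a:+, b:+, c:-, d:-; rest ⊤}
  B6:  IN={a:+, b:+; rest ⊤}  OUT={a:+, b:+; rest ⊤}

Merge at B3: IN[B3] = OUT[B2] = {a: +, b: +, c: +, d: ⊤, e: ⊤, f: ⊤}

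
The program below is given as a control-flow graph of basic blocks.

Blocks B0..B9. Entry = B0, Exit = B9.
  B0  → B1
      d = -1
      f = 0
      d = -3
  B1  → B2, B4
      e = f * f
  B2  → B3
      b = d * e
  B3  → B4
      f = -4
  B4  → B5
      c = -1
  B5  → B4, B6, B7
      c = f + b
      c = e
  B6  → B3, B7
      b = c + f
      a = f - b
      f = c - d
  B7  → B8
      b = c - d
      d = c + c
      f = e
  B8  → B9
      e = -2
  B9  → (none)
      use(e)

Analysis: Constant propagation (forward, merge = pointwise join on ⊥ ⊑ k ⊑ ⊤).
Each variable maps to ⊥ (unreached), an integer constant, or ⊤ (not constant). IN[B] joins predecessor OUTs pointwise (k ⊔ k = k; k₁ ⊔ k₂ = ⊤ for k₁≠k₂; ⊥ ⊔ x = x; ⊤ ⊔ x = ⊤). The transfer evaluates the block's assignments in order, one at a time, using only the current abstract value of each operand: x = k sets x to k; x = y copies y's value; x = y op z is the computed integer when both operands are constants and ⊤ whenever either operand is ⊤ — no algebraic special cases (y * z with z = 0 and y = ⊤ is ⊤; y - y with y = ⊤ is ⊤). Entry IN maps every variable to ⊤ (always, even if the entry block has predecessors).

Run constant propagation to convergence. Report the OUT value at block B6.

Answer: {a: ⊤, b: ⊤, c: 0, d: -3, e: 0, f: 3}

Trace:
Per-block solution:
  B0:  IN=(all ⊤)  OUT={d:-3, f:0; rest ⊤}
  B1:  IN={d:-3, f:0; rest ⊤}  OUT={d:-3, e:0, f:0; rest ⊤}
  B2:  IN={d:-3, e:0, f:0; rest ⊤}  OUT={b:0, d:-3, e:0, f:0; rest ⊤}
  B3:  IN={d:-3, e:0; rest ⊤}  OUT={d:-3, e:0, f:-4; rest ⊤}
  B4:  IN={d:-3, e:0; rest ⊤}  OUT={c:-1, d:-3, e:0; rest ⊤}
  B5:  IN={c:-1, d:-3, e:0; rest ⊤}  OUT={c:0, d:-3, e:0; rest ⊤}
  B6:  IN={c:0, d:-3, e:0; rest ⊤}  OUT={c:0, d:-3, e:0, f:3; rest ⊤}
  B7:  IN={c:0, d:-3, e:0; rest ⊤}  OUT={b:3, c:0, d:0, e:0, f:0; rest ⊤}
  B8:  IN={b:3, c:0, d:0, e:0, f:0; rest ⊤}  OUT={b:3, c:0, d:0, e:-2, f:0; rest ⊤}
  B9:  IN={b:3, c:0, d:0, e:-2, f:0; rest ⊤}  OUT={b:3, c:0, d:0, e:-2, f:0; rest ⊤}

Merge at B6: IN[B6] = OUT[B5] = {a: ⊤, b: ⊤, c: 0, d: -3, e: 0, f: ⊤}
Applying B6's transfer function to that IN value gives OUT[B6] (row B6 above).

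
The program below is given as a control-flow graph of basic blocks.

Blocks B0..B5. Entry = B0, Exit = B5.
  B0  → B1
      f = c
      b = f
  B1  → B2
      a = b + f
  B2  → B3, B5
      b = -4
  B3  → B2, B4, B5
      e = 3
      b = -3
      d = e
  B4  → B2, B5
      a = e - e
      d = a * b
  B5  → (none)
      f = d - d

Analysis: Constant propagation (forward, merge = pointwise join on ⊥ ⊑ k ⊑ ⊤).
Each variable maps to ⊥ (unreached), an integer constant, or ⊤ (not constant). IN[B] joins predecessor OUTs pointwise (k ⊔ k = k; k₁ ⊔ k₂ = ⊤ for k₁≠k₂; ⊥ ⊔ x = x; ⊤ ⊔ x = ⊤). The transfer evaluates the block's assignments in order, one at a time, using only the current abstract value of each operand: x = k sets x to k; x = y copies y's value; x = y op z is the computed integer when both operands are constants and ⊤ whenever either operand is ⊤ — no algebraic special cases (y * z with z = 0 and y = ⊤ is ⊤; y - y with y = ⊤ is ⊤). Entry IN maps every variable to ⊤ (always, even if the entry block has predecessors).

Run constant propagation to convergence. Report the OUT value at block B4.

Answer: {a: 0, b: -3, c: ⊤, d: 0, e: 3, f: ⊤}

Trace:
Converged values:
  B0: | IN=(all ⊤) | OUT=(all ⊤)
  B1: | IN=(all ⊤) | OUT=(all ⊤)
  B2: | IN=(all ⊤) | OUT={b:-4; rest ⊤}
  B3: | IN={b:-4; rest ⊤} | OUT={b:-3, d:3, e:3; rest ⊤}
  B4: | IN={b:-3, d:3, e:3; rest ⊤} | OUT={a:0, b:-3, d:0, e:3; rest ⊤}
  B5: | IN=(all ⊤) | OUT=(all ⊤)

Merge at B4: IN[B4] = OUT[B3] = {a: ⊤, b: -3, c: ⊤, d: 3, e: 3, f: ⊤}
Applying B4's transfer function to that IN value gives OUT[B4] (row B4 above).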